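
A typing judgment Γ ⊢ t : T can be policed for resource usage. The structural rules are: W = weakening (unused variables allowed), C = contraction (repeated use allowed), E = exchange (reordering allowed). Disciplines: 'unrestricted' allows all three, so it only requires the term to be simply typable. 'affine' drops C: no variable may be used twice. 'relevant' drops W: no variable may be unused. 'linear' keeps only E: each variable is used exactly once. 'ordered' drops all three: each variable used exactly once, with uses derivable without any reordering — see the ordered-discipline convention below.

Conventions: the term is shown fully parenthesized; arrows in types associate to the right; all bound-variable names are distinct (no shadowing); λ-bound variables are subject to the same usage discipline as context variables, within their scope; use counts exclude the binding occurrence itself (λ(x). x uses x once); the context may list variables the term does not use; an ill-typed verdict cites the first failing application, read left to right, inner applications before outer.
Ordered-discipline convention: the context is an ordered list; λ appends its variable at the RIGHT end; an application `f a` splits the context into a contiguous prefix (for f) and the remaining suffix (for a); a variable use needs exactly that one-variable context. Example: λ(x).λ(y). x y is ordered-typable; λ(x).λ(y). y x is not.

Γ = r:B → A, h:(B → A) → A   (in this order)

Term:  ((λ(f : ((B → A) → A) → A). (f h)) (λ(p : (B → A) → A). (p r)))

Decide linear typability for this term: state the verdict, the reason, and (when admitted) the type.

yes — r, h, f, p: one use apiece; term : A
usage: r: 1×, h: 1×, f (λ-bound): 1×, p (λ-bound): 1×
use order (left to right): f, h, p, r
typing: well-typed at A
all disciplines: ordered ✗ · linear ✓ · affine ✓ · relevant ✓ · unrestricted ✓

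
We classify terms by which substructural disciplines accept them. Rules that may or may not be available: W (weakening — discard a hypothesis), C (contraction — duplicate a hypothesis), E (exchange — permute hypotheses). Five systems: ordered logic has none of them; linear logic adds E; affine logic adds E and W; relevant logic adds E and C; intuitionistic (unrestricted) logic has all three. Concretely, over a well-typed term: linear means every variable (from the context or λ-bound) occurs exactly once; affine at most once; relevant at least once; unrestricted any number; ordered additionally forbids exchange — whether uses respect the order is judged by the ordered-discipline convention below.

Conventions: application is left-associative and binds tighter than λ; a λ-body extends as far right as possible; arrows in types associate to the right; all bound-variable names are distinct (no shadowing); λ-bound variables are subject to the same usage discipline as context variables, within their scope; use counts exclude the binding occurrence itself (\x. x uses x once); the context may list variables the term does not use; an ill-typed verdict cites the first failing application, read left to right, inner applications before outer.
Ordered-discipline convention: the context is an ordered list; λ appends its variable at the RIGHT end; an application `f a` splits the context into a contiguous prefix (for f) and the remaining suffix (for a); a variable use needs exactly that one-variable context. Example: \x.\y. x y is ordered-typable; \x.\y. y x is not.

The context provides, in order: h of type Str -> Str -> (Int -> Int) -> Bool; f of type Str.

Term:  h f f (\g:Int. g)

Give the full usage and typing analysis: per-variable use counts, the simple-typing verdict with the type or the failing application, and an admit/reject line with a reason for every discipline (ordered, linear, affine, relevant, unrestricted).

counts: h: 1; f: 2; g (bound): 1
order of uses: h, f, f, g
typing: well-typed — term : Bool
ordered: ✗ — repeated use of f ×2
linear: ✗ — repeated use of f ×2
affine: ✗ — repeated use of f ×2
relevant: ✓ — h, f, g: all used, weakening unneeded
unrestricted: ✓ — type-checks (Bool) and nothing is barred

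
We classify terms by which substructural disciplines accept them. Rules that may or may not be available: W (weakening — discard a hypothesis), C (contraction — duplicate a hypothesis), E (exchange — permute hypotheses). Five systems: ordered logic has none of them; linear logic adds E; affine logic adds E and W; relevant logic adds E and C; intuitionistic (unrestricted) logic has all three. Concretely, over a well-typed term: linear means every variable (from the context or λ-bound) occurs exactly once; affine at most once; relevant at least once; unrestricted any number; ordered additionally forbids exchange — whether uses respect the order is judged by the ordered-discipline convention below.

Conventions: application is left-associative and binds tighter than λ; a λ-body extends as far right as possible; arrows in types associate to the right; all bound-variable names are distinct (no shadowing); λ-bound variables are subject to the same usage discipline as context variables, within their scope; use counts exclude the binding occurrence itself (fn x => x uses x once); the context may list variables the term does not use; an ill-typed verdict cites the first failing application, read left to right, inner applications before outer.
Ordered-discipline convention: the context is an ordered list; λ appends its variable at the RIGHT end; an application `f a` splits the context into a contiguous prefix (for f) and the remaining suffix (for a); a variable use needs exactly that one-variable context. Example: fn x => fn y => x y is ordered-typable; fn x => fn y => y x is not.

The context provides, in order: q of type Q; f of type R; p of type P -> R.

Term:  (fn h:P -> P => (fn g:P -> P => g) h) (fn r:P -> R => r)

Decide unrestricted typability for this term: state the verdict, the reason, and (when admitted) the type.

no — the type mismatch rejects it
usage: q ×0; f ×0; p ×0; h (bound) ×1; g (bound) ×1; r (bound) ×1
left-to-right use order: g, h, r
typing: ill-typed: argument of type (P -> R) -> P -> R where P -> P is required
all disciplines: ordered ✗ · linear ✗ · affine ✗ · relevant ✗ · unrestricted ✗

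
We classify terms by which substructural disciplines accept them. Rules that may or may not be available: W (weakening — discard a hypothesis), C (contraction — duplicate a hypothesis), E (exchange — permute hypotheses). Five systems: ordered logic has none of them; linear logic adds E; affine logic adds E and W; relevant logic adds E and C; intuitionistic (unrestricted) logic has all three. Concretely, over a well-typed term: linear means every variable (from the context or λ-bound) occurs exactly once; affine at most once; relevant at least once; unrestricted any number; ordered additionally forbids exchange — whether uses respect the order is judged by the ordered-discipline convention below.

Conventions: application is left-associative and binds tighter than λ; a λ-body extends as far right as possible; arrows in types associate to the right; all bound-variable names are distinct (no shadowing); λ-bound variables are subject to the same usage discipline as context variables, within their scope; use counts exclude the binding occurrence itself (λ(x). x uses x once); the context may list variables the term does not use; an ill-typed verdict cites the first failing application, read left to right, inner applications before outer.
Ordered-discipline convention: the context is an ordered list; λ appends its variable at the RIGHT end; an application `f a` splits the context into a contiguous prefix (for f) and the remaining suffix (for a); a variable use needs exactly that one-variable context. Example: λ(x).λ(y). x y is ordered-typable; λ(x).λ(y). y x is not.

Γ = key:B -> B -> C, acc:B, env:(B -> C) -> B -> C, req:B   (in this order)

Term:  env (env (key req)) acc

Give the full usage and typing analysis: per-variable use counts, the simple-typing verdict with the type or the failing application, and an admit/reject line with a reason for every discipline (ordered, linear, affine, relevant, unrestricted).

use counts: key ×1; acc ×1; env ×2; req ×1
order of uses: env, env, key, req, acc
typing: ✓ — C
ordered: ✗ — needs contraction — env ×2
linear: ✗ — needs contraction — env ×2
affine: ✗ — needs contraction — env ×2
relevant: ✓ — none of key, acc, env, req goes unused
unrestricted: ✓ — typability at C is all that's needed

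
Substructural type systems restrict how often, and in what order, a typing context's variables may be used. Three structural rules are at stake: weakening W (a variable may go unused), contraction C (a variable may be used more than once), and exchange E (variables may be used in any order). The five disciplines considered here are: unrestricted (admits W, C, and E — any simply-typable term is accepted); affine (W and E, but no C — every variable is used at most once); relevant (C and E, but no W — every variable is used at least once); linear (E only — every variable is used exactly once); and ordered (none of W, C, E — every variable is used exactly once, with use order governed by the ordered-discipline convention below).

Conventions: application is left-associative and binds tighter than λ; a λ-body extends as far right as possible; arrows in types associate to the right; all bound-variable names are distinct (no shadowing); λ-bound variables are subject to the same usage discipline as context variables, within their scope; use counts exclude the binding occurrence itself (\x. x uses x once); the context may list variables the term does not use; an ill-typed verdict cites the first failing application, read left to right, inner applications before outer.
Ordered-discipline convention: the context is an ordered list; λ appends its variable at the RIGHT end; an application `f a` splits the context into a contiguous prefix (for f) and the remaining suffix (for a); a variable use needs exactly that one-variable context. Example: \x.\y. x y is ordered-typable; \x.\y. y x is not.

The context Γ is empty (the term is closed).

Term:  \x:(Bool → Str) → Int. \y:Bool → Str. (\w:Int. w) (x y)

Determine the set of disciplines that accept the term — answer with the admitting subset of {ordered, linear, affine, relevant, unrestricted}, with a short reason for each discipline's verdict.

admitted in: ordered, linear, affine, relevant, unrestricted
counts: x (λ-bound): 1; y (λ-bound): 1; w (λ-bound): 1
left-to-right use order: w, x, y
typing: well-typed — term : ((Bool → Str) → Int) → (Bool → Str) → Int
ordered: ✓ — x, y, w once each; derivable with no W/C/E
linear: ✓ — x, y, w: one use apiece
affine: ✓ — none of x, y, w used more than once
relevant: ✓ — x, y, w: all used, weakening unneeded
unrestricted: ✓ — typability at ((Bool → Str) → Int) → (Bool → Str) → Int is all that's needed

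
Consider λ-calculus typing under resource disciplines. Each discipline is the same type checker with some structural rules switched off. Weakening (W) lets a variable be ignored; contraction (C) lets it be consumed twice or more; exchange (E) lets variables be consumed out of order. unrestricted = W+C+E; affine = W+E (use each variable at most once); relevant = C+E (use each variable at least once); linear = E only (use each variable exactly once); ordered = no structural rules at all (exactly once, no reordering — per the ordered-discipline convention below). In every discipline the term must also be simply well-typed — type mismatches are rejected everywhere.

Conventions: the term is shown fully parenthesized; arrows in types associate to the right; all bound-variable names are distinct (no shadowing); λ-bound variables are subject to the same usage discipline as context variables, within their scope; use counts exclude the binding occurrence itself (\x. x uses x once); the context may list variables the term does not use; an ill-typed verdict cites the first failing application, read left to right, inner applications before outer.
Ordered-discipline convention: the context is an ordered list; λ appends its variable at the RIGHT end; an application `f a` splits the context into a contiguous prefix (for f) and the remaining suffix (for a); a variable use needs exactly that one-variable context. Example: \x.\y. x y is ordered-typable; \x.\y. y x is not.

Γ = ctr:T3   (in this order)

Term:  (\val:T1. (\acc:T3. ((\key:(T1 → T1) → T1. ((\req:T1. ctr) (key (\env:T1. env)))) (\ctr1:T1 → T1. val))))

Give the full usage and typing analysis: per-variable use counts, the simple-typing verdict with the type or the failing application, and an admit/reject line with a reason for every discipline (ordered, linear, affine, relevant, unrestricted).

usage: ctr: 1×; val [bound]: 1×; acc [bound]: 0×; key [bound]: 1×; req [bound]: 0×; env [bound]: 1×; ctr1 [bound]: 0×
uses in reading order: ctr, key, env, val
typing: the term checks, with type T1 → T3 → T3
ordered: ✗, acc, req, ctr1 never used (weakening)
linear: ✗, acc, req, ctr1 never used (weakening)
affine: ✓, ctr, val, acc, key, req, env, ctr1: no repeats, contraction unneeded
relevant: ✗, acc, req, ctr1 never used (weakening)
unrestricted: ✓, simply typable at T1 → T3 → T3; W, C, E all held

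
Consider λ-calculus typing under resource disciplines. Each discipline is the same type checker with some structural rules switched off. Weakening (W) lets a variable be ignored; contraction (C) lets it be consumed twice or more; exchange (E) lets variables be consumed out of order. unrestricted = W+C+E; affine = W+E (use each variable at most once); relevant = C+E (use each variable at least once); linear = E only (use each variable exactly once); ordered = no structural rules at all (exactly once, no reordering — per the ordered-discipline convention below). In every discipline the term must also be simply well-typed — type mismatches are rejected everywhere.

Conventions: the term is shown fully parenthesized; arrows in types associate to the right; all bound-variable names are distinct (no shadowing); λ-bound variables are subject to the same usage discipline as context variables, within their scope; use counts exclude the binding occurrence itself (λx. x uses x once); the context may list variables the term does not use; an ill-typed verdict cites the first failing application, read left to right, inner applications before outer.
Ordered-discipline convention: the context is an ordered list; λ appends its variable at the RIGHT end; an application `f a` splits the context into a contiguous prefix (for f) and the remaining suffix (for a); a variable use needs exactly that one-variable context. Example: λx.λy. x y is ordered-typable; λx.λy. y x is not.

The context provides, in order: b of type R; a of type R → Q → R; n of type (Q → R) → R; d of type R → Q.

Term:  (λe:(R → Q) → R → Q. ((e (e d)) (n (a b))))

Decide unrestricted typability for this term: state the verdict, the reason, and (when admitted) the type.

yes — well-typed at ((R → Q) → R → Q) → Q; no restrictions here; term : ((R → Q) → R → Q) → Q
use counts: b: 1, a: 1, n: 1, d: 1, e [bound]: 2
use order (left to right): e, e, d, n, a, b
typing: the term checks, with type ((R → Q) → R → Q) → Q
across the five disciplines: ordered ✗, linear ✗, affine ✗, relevant ✓, unrestricted ✓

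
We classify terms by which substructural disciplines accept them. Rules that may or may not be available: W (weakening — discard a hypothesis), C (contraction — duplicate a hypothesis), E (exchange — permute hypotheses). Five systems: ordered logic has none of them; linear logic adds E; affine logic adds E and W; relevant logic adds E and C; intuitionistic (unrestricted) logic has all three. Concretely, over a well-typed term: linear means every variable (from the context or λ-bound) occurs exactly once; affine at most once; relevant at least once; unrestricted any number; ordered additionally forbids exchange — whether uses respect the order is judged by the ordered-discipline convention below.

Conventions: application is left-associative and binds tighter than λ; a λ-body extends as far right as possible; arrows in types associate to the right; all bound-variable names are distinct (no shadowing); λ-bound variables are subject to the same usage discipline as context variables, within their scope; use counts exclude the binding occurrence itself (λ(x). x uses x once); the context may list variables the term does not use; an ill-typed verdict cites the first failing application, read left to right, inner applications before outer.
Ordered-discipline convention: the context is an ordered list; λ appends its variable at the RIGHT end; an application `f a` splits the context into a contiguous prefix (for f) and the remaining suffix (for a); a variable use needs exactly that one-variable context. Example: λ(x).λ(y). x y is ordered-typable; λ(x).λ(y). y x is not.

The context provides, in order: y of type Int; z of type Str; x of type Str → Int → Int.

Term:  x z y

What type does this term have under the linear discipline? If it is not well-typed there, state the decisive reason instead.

term : Int
variable uses: y=1, z=1, x=1
uses in reading order: x, z, y
typing: the term checks, with type Int
across the five disciplines: ordered ✗; linear ✓; affine ✓; relevant ✓; unrestricted ✓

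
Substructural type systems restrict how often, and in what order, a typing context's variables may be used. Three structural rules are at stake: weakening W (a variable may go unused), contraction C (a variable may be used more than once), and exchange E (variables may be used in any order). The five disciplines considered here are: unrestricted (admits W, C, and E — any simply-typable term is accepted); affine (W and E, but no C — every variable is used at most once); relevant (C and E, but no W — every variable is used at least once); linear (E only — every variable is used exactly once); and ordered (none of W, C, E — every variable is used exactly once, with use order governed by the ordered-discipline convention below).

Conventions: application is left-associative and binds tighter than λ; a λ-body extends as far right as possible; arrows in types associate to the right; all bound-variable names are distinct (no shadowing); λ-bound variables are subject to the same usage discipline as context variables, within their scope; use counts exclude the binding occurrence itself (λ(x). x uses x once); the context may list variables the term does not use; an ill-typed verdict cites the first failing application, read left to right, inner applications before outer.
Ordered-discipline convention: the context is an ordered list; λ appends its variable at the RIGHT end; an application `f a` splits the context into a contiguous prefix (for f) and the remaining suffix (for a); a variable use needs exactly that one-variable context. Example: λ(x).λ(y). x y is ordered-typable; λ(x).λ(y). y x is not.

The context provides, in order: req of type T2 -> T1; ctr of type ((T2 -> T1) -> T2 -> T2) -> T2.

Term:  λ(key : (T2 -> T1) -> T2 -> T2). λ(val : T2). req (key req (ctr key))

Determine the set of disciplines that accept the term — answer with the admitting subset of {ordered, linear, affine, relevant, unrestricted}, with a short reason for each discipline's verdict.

admitted by: unrestricted
counts: req: 2×, ctr: 1×, key (λ-bound): 2×, val (λ-bound): 0×
uses in reading order: req, key, req, ctr, key
typing: well-typed — term : ((T2 -> T1) -> T2 -> T2) -> T2 -> T1
ordered: ✗, req ×2, key ×2 used more than once (contraction); unused: val — weakening required
linear: ✗, req ×2, key ×2 used more than once (contraction); unused: val — weakening required
affine: ✗, req ×2, key ×2 used more than once (contraction)
relevant: ✗, unused: val — weakening required
unrestricted: ✓, well-typed at ((T2 -> T1) -> T2 -> T2) -> T2 -> T1; no restrictions here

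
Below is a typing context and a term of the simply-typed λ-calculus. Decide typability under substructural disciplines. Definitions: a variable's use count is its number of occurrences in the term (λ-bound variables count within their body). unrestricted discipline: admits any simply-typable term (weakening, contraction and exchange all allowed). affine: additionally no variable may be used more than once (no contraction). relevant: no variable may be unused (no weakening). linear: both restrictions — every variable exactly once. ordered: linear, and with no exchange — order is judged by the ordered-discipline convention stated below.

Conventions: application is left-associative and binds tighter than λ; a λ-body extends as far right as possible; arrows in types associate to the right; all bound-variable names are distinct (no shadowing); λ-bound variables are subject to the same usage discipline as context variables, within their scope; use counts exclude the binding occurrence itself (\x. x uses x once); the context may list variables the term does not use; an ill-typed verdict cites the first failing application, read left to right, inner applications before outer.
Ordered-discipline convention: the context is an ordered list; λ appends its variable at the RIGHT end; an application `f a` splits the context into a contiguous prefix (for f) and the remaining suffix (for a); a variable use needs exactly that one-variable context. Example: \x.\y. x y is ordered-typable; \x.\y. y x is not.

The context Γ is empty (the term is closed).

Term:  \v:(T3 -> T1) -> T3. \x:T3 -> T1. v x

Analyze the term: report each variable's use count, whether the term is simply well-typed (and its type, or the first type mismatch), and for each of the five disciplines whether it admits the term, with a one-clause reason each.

counts: v (bound): 1×; x (bound): 1×
uses in reading order: v, x
typing: the term checks, with type ((T3 -> T1) -> T3) -> (T3 -> T1) -> T3
ordered ✓ (one use each (v, x); ordered split holds)
linear ✓ (single use per variable (v, x))
affine ✓ (no duplicate uses among v, x)
relevant ✓ (every one of v, x appears)
unrestricted ✓ (well-typed at ((T3 -> T1) -> T3) -> (T3 -> T1) -> T3; no restrictions here)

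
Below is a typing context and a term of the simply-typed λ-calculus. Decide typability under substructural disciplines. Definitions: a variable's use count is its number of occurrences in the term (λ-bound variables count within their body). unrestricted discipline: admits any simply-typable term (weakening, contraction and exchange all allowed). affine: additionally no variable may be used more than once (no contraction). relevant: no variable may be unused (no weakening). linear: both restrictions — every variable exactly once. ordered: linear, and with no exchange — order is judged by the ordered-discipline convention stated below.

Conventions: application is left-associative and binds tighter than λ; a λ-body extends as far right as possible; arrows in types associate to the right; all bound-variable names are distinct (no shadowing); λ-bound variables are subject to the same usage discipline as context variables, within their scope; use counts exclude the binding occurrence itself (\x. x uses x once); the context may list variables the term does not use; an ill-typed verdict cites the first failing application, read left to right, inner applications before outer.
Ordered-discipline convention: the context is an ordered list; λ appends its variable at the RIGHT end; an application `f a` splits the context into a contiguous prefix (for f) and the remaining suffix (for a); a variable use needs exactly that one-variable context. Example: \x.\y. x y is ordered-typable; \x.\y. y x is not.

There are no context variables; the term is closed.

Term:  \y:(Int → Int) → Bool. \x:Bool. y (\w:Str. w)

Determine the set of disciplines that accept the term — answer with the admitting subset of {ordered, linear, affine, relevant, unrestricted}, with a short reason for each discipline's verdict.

admitting disciplines: none
use counts: y (λ-bound): 1; x (λ-bound): 0; w (λ-bound): 1
uses in reading order: y, w
typing: ill-typed: argument of type Str → Str where Int → Int is required
ordered ✗ (not simply typable)
linear ✗ (fails simple typing)
affine ✗ (a type mismatch blocks all five)
relevant ✗ (the type mismatch rejects it)
unrestricted ✗ (not simply typable)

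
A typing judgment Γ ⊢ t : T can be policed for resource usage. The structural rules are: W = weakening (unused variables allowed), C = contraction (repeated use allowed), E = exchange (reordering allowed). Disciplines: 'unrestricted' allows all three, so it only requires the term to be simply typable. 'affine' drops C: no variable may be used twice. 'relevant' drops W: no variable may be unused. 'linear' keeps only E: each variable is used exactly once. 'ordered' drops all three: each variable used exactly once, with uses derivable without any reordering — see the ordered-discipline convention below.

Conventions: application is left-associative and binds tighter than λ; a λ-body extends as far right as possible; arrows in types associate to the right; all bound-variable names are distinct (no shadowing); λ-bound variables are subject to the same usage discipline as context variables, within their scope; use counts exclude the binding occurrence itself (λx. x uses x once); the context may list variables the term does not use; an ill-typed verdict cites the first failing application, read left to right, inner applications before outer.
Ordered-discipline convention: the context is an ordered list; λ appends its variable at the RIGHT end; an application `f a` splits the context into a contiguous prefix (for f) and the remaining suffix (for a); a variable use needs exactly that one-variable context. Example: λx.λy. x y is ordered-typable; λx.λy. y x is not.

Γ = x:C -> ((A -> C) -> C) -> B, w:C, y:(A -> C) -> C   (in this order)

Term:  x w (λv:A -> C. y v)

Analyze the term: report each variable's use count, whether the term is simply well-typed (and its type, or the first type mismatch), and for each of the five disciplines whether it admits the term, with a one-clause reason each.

use counts: x=1, w=1, y=1, v [bound]=1
order of uses: x, w, y, v
typing: ✓ — B
ordered: ✓ — one use each (x, w, y, v); ordered split holds
linear: ✓ — single use per variable (x, w, y, v)
affine: ✓ — x, w, y, v: no repeats, contraction unneeded
relevant: ✓ — none of x, w, y, v goes unused
unrestricted: ✓ — typability at B is all that's needed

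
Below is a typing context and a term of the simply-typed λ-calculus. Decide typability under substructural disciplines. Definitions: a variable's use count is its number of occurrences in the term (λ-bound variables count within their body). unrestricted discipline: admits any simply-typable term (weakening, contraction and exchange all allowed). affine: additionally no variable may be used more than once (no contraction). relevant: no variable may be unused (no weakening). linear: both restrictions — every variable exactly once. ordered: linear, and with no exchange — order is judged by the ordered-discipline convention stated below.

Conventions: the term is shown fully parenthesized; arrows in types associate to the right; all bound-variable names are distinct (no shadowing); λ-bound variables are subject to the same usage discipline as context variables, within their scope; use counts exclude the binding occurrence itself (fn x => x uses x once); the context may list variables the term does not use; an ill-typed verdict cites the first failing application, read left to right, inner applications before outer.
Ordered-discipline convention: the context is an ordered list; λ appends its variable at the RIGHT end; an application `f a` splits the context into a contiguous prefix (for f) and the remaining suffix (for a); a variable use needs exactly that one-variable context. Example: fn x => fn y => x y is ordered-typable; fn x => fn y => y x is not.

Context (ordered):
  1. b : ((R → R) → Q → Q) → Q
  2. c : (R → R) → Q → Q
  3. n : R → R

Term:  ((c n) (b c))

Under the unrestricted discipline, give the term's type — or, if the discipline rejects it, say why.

term : Q
variable uses: b=1, c=2, n=1
order of uses: c, n, b, c
typing: ✓ — Q
all disciplines: ordered ✗, linear ✗, affine ✗, relevant ✓, unrestricted ✓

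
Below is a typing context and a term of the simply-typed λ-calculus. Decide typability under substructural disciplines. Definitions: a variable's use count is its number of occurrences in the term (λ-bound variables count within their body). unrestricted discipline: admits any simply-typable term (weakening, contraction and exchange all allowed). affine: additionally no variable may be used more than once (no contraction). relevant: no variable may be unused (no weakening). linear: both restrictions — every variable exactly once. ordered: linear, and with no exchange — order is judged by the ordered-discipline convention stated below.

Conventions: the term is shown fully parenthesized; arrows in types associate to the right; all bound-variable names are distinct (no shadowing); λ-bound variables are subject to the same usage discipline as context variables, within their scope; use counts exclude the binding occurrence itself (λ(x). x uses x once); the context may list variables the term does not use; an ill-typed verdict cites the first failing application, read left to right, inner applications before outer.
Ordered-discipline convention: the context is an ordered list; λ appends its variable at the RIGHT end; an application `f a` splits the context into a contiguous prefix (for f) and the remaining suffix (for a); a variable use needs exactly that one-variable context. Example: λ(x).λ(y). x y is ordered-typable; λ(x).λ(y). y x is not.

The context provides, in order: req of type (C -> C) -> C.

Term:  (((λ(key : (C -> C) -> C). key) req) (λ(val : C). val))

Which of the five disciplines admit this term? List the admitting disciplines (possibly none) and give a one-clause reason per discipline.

admitting disciplines: ordered, linear, affine, relevant, unrestricted
counts: req ×1; key [bound] ×1; val [bound] ×1
use order (left to right): key, req, val
typing: well-typed at C
ordered: ✓ — one use each (req, key, val); ordered split holds
linear: ✓ — each of req, key, val used exactly once
affine: ✓ — at most one use each (req, key, val)
relevant: ✓ — every one of req, key, val appears
unrestricted: ✓ — type-checks (C) and nothing is barred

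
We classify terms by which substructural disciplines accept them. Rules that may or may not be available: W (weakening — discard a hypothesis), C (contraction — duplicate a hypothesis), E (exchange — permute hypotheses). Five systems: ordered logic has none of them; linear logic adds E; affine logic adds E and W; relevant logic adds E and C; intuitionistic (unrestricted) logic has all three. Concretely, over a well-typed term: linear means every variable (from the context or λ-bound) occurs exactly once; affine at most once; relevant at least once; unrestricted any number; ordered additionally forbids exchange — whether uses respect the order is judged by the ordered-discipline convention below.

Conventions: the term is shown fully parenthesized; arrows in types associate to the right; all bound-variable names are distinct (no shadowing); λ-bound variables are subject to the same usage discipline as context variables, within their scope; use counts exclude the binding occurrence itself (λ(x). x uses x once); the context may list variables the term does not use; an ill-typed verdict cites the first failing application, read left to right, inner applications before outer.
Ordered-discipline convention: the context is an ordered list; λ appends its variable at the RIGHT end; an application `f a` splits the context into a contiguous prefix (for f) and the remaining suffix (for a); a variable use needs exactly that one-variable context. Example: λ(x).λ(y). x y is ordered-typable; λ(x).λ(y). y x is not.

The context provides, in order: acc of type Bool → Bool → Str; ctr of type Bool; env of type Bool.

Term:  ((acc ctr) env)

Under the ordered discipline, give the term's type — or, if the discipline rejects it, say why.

term : Str
variable uses: acc: 1, ctr: 1, env: 1
left-to-right use order: acc, ctr, env
typing: well-typed at Str
per-discipline verdicts: ordered ✓, linear ✓, affine ✓, relevant ✓, unrestricted ✓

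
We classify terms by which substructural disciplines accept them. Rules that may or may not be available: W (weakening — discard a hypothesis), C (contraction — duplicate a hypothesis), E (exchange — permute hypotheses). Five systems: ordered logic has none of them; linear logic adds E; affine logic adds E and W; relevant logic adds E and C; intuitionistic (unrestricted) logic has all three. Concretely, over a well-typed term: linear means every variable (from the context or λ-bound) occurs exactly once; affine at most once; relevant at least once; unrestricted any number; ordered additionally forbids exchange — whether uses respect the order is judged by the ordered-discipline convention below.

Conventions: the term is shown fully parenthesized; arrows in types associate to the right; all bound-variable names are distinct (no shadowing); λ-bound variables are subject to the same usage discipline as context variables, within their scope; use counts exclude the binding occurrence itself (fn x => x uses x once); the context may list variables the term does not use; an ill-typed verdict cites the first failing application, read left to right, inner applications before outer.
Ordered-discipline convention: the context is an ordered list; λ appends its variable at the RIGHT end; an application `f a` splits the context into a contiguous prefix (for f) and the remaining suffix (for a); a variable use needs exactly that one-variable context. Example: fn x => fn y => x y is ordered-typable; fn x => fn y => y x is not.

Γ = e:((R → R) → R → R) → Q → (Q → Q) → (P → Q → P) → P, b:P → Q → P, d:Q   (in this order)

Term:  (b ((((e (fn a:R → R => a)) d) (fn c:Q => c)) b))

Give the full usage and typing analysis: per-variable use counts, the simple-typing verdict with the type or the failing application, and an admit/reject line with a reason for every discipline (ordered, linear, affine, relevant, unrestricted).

variable uses: e: 1×, b: 2×, d: 1×, a (λ-bound): 1×, c (λ-bound): 1×
order of uses: b, e, a, d, c, b
typing: well-typed at Q → P
ordered ✗ (uses contraction: b ×2)
linear ✗ (uses contraction: b ×2)
affine ✗ (uses contraction: b ×2)
relevant ✓ (every one of e, b, d, a, c appears)
unrestricted ✓ (simply typable at Q → P; W, C, E all held)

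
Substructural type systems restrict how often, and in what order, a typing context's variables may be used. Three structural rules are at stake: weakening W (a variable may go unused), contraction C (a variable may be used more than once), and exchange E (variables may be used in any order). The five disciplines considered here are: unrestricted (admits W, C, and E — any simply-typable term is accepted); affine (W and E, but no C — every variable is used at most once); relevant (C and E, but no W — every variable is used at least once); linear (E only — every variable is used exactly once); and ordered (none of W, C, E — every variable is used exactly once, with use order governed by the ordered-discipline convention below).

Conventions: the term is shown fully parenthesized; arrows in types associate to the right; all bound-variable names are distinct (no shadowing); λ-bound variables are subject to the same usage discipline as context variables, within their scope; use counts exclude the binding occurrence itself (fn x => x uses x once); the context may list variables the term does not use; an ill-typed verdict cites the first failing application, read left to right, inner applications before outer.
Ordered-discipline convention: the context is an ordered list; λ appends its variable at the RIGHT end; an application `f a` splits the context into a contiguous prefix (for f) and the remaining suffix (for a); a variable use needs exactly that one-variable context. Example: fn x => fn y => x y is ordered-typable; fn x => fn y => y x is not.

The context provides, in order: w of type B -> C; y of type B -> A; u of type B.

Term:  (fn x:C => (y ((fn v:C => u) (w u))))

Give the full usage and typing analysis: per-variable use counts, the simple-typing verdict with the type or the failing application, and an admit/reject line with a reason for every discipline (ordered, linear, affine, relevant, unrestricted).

counts: w ×1, y ×1, u ×2, x (λ-bound) ×0, v (λ-bound) ×0
left-to-right use order: y, u, w, u
typing: ✓ — C -> A
ordered: ✗ — needs contraction — u ×2; needs weakening: x, v unused
linear: ✗ — needs contraction — u ×2; needs weakening: x, v unused
affine: ✗ — needs contraction — u ×2
relevant: ✗ — needs weakening: x, v unused
unrestricted: ✓ — simply typable at C -> A; W, C, E all held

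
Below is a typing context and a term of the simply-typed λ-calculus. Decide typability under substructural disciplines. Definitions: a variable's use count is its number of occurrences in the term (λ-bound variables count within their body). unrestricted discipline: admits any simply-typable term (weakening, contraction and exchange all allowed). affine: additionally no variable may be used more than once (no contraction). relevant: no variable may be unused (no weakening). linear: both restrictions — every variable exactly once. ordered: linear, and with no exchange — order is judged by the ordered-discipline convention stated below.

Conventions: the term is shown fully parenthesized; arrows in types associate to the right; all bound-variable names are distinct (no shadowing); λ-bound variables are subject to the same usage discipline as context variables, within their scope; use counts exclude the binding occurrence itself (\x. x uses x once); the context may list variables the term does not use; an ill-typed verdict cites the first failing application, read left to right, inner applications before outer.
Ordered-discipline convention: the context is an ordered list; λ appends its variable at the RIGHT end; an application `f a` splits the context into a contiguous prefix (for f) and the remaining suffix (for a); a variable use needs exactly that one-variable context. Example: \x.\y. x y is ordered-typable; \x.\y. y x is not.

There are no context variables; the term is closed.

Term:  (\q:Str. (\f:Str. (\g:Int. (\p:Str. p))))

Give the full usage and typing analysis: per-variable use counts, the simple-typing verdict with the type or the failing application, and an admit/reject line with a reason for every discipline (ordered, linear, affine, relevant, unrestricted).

counts: q (bound)=0; f (bound)=0; g (bound)=0; p (bound)=1
uses in reading order: p
typing: well-typed at Str → Str → Int → Str → Str
ordered: ✗ — q, f, g never used (weakening)
linear: ✗ — q, f, g never used (weakening)
affine: ✓ — none of q, f, g, p used more than once
relevant: ✗ — q, f, g never used (weakening)
unrestricted: ✓ — typability at Str → Str → Int → Str → Str is all that's needed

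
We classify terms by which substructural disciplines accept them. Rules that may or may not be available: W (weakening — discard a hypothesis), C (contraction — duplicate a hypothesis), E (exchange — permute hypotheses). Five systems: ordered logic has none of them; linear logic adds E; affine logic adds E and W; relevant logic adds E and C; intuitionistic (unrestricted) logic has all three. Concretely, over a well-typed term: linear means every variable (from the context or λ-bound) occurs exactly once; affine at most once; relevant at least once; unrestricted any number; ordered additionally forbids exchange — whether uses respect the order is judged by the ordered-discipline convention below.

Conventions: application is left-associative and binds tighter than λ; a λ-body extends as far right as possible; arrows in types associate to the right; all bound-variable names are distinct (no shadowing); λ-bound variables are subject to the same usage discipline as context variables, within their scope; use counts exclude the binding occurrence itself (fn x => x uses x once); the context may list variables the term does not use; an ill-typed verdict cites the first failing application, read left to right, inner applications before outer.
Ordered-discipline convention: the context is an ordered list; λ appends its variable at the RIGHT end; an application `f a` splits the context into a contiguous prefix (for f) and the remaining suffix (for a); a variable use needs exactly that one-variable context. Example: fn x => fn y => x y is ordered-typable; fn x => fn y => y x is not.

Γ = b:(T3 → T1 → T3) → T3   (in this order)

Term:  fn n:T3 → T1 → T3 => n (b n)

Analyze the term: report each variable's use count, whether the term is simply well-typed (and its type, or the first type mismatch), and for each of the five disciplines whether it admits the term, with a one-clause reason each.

variable uses: b: 1, n [bound]: 2
order of uses: n, b, n
typing: ✓ — (T3 → T1 → T3) → T1 → T3
ordered ✗ (uses contraction: n ×2)
linear ✗ (uses contraction: n ×2)
affine ✗ (uses contraction: n ×2)
relevant ✓ (b, n: all used, weakening unneeded)
unrestricted ✓ (simply typable at (T3 → T1 → T3) → T1 → T3; W, C, E all held)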